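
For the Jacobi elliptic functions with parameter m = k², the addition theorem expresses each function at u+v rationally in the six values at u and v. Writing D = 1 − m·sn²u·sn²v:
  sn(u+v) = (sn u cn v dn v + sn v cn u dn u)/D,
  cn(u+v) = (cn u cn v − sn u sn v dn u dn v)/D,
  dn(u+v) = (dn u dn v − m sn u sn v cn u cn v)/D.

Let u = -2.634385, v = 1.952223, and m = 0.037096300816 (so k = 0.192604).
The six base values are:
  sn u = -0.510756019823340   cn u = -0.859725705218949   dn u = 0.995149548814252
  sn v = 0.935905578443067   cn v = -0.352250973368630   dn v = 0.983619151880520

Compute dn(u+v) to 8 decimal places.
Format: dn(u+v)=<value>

m = k² = 0.037096300816
D = 1 − m·sn²u·sn²v = 0.9915234004975946
dn(u+v) = (dn u·dn v − m·sn u·sn v·cn u·cn v)/D = 0.9842183278487075/0.9915234004975946 = 0.9926324757991379

dn(u+v)=0.99263248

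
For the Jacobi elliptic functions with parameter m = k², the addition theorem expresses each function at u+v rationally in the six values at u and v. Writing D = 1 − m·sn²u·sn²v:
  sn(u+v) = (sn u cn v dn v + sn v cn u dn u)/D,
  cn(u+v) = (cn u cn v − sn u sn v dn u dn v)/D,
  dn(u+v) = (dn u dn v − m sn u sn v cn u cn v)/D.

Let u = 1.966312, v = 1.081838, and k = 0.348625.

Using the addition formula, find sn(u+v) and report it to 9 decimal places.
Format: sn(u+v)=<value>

sn u = 0.9481655824822881, cn u = -0.3177766954891804, dn u = 0.9437870011533435
sn v = 0.8731312396975195, cn v = 0.4874852185084926, dn v = 0.9525457750599939
m = k² = 0.121539390625
D = 1 − m·sn²u·sn²v = 0.9167000995673061
sn(u+v) = (sn u·cn v·dn v + sn v·cn u·dn u)/D = 0.1784187119204202/0.9167000995673061 = 0.1946314961726698

sn(u+v)=0.194631496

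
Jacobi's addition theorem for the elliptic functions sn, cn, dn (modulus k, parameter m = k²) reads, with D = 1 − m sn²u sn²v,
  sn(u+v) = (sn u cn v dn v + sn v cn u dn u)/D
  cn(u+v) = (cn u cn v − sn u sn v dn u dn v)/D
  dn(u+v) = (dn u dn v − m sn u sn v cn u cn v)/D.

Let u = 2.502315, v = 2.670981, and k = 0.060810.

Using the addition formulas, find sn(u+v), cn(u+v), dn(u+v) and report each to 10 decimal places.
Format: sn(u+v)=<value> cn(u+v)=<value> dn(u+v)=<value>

sn(u+v)=-0.8979299631 cn(u+v)=0.4401383662 dn(u+v)=0.9985081368

sn u = 0.5988286540231664, cn u = -0.8008771710573369, dn u = 0.9993367623043746
sn v = 0.4559678943545717, cn v = -0.8899962243278665, dn v = 0.9996155215204967
m = k² = 0.0036978561
D = 1 − m·sn²u·sn²v = 0.9997243083062295
sn(u+v) = (sn u·cn v·dn v + sn v·cn u·dn u)/D = -0.8976824112566812/0.9997243083062295 = -0.8979299630890925
cn(u+v) = (cn u·cn v − sn u·sn v·dn u·dn v)/D = 0.4400170236919928/0.9997243083062295 = 0.4401383661836593
dn(u+v) = (dn u·dn v − m·sn u·sn v·cn u·cn v)/D = 0.9982328563580686/0.9997243083062295 = 0.998508136757535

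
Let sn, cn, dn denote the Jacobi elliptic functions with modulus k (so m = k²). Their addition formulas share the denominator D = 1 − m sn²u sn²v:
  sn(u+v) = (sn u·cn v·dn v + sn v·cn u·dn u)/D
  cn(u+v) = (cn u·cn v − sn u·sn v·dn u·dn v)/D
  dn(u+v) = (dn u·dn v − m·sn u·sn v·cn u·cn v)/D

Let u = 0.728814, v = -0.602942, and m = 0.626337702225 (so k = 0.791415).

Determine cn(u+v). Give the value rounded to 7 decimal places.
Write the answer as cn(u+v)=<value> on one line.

sn u = 0.6387256559351353, cn u = 0.7694345563140709, dn u = 0.8628283243406939
sn v = -0.5495618201119922, cn v = 0.8354530542616948, dn v = 0.9004635574312406
m = k² = 0.626337702225
D = 1 − m·sn²u·sn²v = 0.922826111524667
cn(u+v) = (cn u·cn v − sn u·sn v·dn u·dn v)/D = 0.9155492512160916/0.922826111524667 = 0.9921145921016985

cn(u+v)=0.9921146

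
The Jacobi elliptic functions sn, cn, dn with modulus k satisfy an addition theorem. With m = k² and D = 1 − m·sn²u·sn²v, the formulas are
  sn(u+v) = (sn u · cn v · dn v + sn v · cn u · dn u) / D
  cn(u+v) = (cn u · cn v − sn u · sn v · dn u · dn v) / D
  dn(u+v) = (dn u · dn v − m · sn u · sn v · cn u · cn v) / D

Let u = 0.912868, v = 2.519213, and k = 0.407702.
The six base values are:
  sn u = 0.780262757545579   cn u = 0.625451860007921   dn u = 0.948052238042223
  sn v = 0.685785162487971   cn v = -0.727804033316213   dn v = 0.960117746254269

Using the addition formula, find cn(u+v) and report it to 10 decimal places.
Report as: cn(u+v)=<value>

m = k² = 0.166220920804
D = 1 − m·sn²u·sn²v = 0.9524069421087
cn(u+v) = (cn u·cn v − sn u·sn v·dn u·dn v)/D = -0.9422700460369831/0.9524069421087 = -0.9893565495760949

cn(u+v)=-0.9893565496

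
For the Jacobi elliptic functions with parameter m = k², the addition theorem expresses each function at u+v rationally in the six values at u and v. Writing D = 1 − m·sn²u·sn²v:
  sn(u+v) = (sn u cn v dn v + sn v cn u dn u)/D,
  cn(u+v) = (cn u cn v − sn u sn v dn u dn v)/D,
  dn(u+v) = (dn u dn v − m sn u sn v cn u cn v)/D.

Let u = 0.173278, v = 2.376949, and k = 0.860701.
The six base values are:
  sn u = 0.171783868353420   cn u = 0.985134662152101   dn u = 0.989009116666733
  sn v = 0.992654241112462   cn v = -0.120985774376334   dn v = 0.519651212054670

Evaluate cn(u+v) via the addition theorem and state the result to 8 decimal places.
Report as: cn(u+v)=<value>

m = k² = 0.740806211401
D = 1 − m·sn²u·sn²v = 0.9784590240157931
cn(u+v) = (cn u·cn v − sn u·sn v·dn u·dn v)/D = -0.2068253127247677/0.9784590240157931 = -0.2113786143807177

cn(u+v)=-0.21137861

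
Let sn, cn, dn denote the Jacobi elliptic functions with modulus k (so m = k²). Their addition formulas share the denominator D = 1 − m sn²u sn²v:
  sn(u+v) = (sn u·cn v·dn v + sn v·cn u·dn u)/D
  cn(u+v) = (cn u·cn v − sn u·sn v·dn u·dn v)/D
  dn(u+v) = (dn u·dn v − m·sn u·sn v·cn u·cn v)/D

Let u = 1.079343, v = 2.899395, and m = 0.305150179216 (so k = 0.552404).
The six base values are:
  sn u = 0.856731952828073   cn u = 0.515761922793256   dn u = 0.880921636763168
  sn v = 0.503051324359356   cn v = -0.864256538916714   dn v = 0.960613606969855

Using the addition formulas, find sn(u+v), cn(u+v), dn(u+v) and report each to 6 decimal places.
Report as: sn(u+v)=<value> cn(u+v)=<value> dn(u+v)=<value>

m = k² = 0.305150179216
D = 1 − m·sn²u·sn²v = 0.9433202204836004
sn(u+v) = (sn u·cn v·dn v + sn v·cn u·dn u)/D = -0.4827138063214534/0.9433202204836004 = -0.5117178619090625
cn(u+v) = (cn u·cn v − sn u·sn v·dn u·dn v)/D = -0.8104569202369012/0.9433202204836004 = -0.8591535542632747
dn(u+v) = (dn u·dn v − m·sn u·sn v·cn u·cn v)/D = 0.9048476092595629/0.9433202204836004 = 0.9592157462666132

sn(u+v)=-0.511718 cn(u+v)=-0.859154 dn(u+v)=0.959216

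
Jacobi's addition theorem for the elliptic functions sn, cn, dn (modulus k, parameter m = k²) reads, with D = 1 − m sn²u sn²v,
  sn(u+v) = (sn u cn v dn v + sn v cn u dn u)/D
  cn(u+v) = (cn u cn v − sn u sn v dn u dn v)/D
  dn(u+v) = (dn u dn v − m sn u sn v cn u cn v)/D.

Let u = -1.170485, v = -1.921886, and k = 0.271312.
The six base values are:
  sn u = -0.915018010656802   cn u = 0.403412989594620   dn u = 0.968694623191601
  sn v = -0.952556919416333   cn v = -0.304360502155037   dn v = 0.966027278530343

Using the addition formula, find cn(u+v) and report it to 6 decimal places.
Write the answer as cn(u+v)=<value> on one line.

cn(u+v)=-0.994006

m = k² = 0.073610201344
D = 1 − m·sn²u·sn²v = 0.9440784548263794
cn(u+v) = (cn u·cn v − sn u·sn v·dn u·dn v)/D = -0.9384198661723992/0.9440784548263794 = -0.9940062304938197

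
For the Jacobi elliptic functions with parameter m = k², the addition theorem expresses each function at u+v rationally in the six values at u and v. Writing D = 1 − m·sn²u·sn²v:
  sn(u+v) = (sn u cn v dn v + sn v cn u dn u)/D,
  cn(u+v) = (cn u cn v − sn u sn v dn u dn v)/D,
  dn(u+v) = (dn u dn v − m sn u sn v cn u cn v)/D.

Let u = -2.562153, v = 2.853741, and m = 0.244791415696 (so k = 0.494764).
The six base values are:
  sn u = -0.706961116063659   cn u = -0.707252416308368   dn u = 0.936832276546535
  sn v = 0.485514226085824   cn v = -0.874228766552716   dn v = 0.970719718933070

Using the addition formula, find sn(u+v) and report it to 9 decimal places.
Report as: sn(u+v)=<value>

m = k² = 0.244791415696
D = 1 − m·sn²u·sn²v = 0.9711602720950859
sn(u+v) = (sn u·cn v·dn v + sn v·cn u·dn u)/D = 0.2782586848019634/0.9711602720950859 = 0.2865218983903403

sn(u+v)=0.286521898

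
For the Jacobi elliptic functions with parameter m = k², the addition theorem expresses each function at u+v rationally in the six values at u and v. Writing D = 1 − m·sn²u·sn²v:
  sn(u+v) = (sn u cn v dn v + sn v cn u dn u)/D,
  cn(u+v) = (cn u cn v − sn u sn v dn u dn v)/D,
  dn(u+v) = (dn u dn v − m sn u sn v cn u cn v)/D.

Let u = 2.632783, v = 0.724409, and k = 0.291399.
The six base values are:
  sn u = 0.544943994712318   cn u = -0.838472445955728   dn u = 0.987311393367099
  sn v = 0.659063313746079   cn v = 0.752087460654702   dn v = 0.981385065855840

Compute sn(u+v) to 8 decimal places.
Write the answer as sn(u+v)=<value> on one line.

m = k² = 0.084913377201
D = 1 − m·sn²u·sn²v = 0.989046973675923
sn(u+v) = (sn u·cn v·dn v + sn v·cn u·dn u)/D = -0.143378325770196/0.989046973675923 = -0.144966143758887

sn(u+v)=-0.14496614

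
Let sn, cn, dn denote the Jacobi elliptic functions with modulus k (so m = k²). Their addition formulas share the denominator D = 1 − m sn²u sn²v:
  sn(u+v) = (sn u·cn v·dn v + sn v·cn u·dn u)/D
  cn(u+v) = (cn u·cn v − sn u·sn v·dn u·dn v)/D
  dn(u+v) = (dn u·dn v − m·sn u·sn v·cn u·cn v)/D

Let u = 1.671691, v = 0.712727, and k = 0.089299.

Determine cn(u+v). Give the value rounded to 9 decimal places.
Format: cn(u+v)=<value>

cn(u+v)=-0.722807604

sn u = 0.9952642814323269, cn u = -0.09720601887225943, dn u = 0.996042688818109
sn v = 0.6535705671800868, cn v = 0.7568655849725892, dn v = 0.9982954157512877
m = k² = 0.007974311401
D = 1 − m·sn²u·sn²v = 0.9966259229225039
cn(u+v) = (cn u·cn v − sn u·sn v·dn u·dn v)/D = -0.72036879514763/0.9966259229225039 = -0.7228076037147638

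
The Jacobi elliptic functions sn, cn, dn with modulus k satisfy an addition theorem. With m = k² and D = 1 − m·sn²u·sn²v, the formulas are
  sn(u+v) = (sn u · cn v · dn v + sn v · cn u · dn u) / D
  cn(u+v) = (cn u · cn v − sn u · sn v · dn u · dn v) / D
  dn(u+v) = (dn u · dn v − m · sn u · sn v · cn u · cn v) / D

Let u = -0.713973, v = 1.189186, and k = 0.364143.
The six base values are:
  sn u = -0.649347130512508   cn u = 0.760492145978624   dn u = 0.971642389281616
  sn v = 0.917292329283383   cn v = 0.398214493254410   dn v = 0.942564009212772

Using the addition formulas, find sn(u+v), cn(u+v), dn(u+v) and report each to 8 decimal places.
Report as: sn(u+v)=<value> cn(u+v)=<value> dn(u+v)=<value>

m = k² = 0.132600124449
D = 1 − m·sn²u·sn²v = 0.9529550180011417
sn(u+v) = (sn u·cn v·dn v + sn v·cn u·dn u)/D = 0.4340838516236512/0.9529550180011417 = 0.4555134748481184
cn(u+v) = (cn u·cn v − sn u·sn v·dn u·dn v)/D = 0.8483480866325639/0.9529550180011417 = 0.89022888867515
dn(u+v) = (dn u·dn v − m·sn u·sn v·cn u·cn v)/D = 0.9397540025442304/0.9529550180011417 = 0.9861472837567918

sn(u+v)=0.45551347 cn(u+v)=0.89022889 dn(u+v)=0.98614728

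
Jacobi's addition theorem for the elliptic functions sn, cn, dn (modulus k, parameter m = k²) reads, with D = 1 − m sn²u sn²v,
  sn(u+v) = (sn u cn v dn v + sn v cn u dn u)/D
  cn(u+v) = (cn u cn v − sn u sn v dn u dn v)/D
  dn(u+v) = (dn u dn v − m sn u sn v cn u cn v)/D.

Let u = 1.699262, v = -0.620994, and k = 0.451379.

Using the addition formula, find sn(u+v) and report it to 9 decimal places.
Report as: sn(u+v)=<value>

sn(u+v)=0.864741618

sn u = 0.9994327509414359, cn u = -0.03367753473212807, dn u = 0.8924618080635438
sn v = -0.5757221982168225, cn v = 0.8176453696318409, dn v = 0.965643904117251
m = k² = 0.203743001641
D = 1 − m·sn²u·sn²v = 0.9325447425861539
sn(u+v) = (sn u·cn v·dn v + sn v·cn u·dn u)/D = 0.806410249611694/0.9325447425861539 = 0.8647416180539918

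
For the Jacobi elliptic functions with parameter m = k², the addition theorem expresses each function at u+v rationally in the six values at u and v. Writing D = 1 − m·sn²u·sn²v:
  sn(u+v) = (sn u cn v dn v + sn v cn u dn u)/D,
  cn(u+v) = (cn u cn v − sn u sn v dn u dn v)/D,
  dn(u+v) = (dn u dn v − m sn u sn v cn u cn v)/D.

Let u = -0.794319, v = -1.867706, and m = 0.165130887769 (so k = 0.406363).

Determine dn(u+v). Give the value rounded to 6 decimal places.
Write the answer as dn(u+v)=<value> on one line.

sn u = -0.7048401928543249, cn u = 0.7093661272834206, dn u = 0.9581038695854313
sn v = -0.9788371312269254, cn v = -0.2046408330012433, dn v = 0.9174881155468622
m = k² = 0.165130887769
D = 1 − m·sn²u·sn²v = 0.9213985587359956
dn(u+v) = (dn u·dn v − m·sn u·sn v·cn u·cn v)/D = 0.8955872628790698/0.9213985587359956 = 0.9719868284878429

dn(u+v)=0.971987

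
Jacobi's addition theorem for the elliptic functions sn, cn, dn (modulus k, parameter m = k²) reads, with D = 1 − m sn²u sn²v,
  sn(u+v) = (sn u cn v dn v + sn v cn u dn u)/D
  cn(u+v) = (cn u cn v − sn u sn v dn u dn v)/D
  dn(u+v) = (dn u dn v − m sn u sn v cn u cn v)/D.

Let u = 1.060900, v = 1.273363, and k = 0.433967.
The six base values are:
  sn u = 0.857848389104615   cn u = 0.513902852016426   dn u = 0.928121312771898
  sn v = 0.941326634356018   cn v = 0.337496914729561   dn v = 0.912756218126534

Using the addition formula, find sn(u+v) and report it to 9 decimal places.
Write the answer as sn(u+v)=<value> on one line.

sn(u+v)=0.813093050

m = k² = 0.188327357089
D = 1 − m·sn²u·sn²v = 0.8771952441899332
sn(u+v) = (sn u·cn v·dn v + sn v·cn u·dn u)/D = 0.7132413569012982/0.8771952441899332 = 0.8130930504074471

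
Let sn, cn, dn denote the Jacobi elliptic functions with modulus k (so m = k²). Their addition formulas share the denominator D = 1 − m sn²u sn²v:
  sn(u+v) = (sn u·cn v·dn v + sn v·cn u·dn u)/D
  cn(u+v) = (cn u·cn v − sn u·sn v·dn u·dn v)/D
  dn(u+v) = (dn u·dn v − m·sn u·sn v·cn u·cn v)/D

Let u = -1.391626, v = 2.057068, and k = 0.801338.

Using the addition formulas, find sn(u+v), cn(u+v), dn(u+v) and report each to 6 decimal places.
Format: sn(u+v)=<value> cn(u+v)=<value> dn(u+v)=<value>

sn u = -0.9298736133623824, cn u = 0.3678791420730271, dn u = 0.6669046541840532
sn v = 0.9993733180433224, cn v = -0.03539733299388925, dn v = 0.5988839586405736
m = k² = 0.642142590244
D = 1 − m·sn²u·sn²v = 0.4454575152144288
sn(u+v) = (sn u·cn v·dn v + sn v·cn u·dn u)/D = 0.2648988546869875/0.4454575152144288 = 0.5946669337466982
cn(u+v) = (cn u·cn v − sn u·sn v·dn u·dn v)/D = 0.3581354417626595/0.4454575152144288 = 0.803972162396373
dn(u+v) = (dn u·dn v − m·sn u·sn v·cn u·cn v)/D = 0.3916278223515435/0.4454575152144288 = 0.8791586379747722

sn(u+v)=0.594667 cn(u+v)=0.803972 dn(u+v)=0.879159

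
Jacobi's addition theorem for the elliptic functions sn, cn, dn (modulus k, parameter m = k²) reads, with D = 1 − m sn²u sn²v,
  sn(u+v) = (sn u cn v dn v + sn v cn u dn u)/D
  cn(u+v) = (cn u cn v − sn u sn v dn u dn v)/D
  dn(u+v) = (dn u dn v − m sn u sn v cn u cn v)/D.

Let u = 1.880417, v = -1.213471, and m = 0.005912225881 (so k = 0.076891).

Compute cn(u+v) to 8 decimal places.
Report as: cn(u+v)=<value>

cn(u+v)=0.78587987

sn u = 0.9534227605648862, cn u = -0.3016372650002511, dn u = 0.9973092289882435
sn v = -0.9363769480476027, cn v = 0.350996027278169, dn v = 0.9974047071131873
m = k² = 0.005912225881
D = 1 − m·sn²u·sn²v = 0.9952878025900505
cn(u+v) = (cn u·cn v − sn u·sn v·dn u·dn v)/D = 0.7821766447448829/0.9952878025900505 = 0.7858798658130988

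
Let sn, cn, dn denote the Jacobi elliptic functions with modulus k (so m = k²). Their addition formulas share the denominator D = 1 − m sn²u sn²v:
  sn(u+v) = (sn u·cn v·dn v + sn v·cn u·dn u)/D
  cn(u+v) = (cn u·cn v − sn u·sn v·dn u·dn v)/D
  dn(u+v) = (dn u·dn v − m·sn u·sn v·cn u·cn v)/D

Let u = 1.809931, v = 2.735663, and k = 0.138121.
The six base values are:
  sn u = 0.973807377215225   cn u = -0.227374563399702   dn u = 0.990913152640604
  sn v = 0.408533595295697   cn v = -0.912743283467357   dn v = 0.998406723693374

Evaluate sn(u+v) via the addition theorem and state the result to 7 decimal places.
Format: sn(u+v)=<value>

sn(u+v)=-0.9824324

m = k² = 0.019077410641
D = 1 − m·sn²u·sn²v = 0.996980596871849
sn(u+v) = (sn u·cn v·dn v + sn v·cn u·dn u)/D = -0.9794660506467672/0.996980596871849 = -0.9824324101391382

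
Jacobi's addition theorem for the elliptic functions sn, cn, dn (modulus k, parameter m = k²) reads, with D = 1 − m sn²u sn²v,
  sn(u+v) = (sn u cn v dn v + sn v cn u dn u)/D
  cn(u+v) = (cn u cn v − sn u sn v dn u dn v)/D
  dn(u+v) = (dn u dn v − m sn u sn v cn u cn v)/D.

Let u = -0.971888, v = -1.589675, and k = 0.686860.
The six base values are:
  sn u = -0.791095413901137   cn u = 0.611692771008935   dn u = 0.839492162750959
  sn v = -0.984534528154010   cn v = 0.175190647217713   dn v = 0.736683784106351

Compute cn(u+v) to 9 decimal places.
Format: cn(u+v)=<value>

m = k² = 0.4717766596
D = 1 − m·sn²u·sn²v = 0.7138089235809137
cn(u+v) = (cn u·cn v − sn u·sn v·dn u·dn v)/D = -0.3745159947923526/0.7138089235809137 = -0.5246726153457781

cn(u+v)=-0.524672615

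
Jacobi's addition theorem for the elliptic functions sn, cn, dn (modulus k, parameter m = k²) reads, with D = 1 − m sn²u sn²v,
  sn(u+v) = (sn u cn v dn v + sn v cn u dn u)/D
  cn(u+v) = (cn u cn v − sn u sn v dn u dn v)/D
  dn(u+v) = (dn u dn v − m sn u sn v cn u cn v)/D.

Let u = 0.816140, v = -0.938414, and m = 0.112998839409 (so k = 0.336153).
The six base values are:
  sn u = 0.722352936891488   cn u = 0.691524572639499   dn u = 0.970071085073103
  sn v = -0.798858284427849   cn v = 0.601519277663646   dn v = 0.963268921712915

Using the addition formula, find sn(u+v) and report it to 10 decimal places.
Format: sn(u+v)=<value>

m = k² = 0.112998839409
D = 1 − m·sn²u·sn²v = 0.9623718943007426
sn(u+v) = (sn u·cn v·dn v + sn v·cn u·dn u)/D = -0.1173472745049679/0.9623718943007426 = -0.121935475464225

sn(u+v)=-0.1219354755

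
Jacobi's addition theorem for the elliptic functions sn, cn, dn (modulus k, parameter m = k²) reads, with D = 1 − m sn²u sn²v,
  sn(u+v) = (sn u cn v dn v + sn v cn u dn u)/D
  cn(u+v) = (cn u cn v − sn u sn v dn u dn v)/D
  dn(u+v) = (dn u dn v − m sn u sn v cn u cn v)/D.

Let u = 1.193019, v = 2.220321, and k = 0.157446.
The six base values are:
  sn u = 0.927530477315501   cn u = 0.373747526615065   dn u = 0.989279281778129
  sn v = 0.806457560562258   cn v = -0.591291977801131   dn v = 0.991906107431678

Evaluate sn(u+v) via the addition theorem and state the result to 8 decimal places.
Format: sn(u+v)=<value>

sn(u+v)=-0.24927969

m = k² = 0.024789242916
D = 1 − m·sn²u·sn²v = 0.9861298014985893
sn(u+v) = (sn u·cn v·dn v + sn v·cn u·dn u)/D = -0.2458221345737636/0.9861298014985893 = -0.2492796934036429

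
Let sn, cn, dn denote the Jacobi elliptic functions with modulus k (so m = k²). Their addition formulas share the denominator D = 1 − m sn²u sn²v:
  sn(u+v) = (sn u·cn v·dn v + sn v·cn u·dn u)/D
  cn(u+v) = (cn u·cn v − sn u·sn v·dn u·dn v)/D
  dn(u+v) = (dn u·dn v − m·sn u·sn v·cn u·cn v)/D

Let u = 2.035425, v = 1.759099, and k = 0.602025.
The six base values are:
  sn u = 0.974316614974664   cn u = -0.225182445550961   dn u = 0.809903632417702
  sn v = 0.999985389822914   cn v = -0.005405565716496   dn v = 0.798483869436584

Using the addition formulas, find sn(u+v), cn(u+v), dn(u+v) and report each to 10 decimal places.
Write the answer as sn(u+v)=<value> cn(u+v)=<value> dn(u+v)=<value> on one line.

m = k² = 0.362434100625
D = 1 − m·sn²u·sn²v = 0.6559539471712255
sn(u+v) = (sn u·cn v·dn v + sn v·cn u·dn u)/D = -0.1865788170002279/0.6559539471712255 = -0.2844388966707821
cn(u+v) = (cn u·cn v − sn u·sn v·dn u·dn v)/D = -0.6288592257861106/0.6559539471712255 = -0.9586941712875426
dn(u+v) = (dn u·dn v − m·sn u·sn v·cn u·cn v)/D = 0.6462651545265909/0.6559539471712255 = 0.9852294620888903

sn(u+v)=-0.2844388967 cn(u+v)=-0.9586941713 dn(u+v)=0.9852294621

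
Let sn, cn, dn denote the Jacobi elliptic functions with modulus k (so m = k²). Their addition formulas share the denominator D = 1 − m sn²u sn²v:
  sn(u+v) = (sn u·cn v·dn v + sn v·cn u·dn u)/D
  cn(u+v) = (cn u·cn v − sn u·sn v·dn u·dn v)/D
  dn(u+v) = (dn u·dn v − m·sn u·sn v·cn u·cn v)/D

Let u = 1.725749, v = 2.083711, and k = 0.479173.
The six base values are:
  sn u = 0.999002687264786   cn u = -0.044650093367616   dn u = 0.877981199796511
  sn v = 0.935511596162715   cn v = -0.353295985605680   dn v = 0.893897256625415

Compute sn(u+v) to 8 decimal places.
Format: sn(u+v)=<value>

m = k² = 0.229606763929
D = 1 − m·sn²u·sn²v = 0.7994529209231656
sn(u+v) = (sn u·cn v·dn v + sn v·cn u·dn u)/D = -0.3521692225071294/0.7994529209231656 = -0.440512772284906

sn(u+v)=-0.44051277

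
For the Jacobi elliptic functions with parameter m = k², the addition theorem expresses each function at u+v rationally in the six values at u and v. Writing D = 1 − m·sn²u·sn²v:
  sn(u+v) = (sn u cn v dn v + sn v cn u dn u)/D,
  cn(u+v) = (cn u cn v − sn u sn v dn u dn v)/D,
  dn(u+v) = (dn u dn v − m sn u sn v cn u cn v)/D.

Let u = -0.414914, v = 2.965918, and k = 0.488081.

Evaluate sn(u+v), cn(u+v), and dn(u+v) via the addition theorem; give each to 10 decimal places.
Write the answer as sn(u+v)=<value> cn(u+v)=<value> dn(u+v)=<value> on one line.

sn u = -0.4006066694843574, cn u = 0.9162501276205373, dn u = 0.9806980188532707
sn v = 0.3807445136574675, cn v = -0.9246802773498192, dn v = 0.9825811233038583
m = k² = 0.238223062561
D = 1 − m·sn²u·sn²v = 0.9944577327670903
sn(u+v) = (sn u·cn v·dn v + sn v·cn u·dn u)/D = 0.7061041319475017/0.9944577327670903 = 0.7100393598255389
cn(u+v) = (cn u·cn v − sn u·sn v·dn u·dn v)/D = -0.7002593356085492/0.9944577327670903 = -0.7041619895297806
dn(u+v) = (dn u·dn v − m·sn u·sn v·cn u·cn v)/D = 0.9328302108652168/0.9944577327670903 = 0.9380290183571762

sn(u+v)=0.7100393598 cn(u+v)=-0.7041619895 dn(u+v)=0.9380290184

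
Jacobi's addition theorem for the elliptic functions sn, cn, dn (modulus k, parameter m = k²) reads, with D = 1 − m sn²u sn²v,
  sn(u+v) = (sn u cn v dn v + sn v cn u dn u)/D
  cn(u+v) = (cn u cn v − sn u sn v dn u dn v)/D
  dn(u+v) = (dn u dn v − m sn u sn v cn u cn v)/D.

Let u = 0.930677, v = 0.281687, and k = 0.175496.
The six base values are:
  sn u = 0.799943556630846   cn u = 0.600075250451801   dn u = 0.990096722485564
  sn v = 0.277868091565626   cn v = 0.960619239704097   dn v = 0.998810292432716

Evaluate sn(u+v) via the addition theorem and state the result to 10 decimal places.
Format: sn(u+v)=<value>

sn(u+v)=0.9340387571

m = k² = 0.030798846016
D = 1 − m·sn²u·sn²v = 0.998478294920628
sn(u+v) = (sn u·cn v·dn v + sn v·cn u·dn u)/D = 0.9326174255708949/0.998478294920628 = 0.9340387570918919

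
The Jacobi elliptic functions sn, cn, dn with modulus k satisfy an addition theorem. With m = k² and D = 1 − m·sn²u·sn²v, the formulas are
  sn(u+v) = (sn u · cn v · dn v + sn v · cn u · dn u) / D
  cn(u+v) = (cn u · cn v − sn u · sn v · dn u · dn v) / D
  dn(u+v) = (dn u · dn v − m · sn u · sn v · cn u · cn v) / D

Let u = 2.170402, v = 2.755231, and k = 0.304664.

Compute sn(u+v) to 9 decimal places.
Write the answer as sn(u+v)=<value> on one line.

sn u = 0.8592955335159032, cn u = -0.5114794092430499, dn u = 0.9651231203298438
sn v = 0.4456140527469958, cn v = -0.8952251761397228, dn v = 0.9907414028724919
m = k² = 0.092820152896
D = 1 − m·sn²u·sn²v = 0.9863904067827926
sn(u+v) = (sn u·cn v·dn v + sn v·cn u·dn u)/D = -0.9821138890851296/0.9863904067827926 = -0.9956644776061729

sn(u+v)=-0.995664478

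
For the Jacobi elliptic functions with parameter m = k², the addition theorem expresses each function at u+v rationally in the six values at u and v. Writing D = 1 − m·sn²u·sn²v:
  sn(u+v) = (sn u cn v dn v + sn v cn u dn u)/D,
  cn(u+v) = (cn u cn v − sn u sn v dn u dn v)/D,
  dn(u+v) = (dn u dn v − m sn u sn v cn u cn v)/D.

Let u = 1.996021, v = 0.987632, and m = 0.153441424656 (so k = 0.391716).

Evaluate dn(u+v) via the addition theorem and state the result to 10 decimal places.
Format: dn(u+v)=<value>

dn(u+v)=0.9937280994

sn u = 0.9455531950497067, cn u = -0.3254675949019984, dn u = 0.9288770079244292
sn v = 0.8234252558560568, cn v = 0.5674247509744243, dn v = 0.9465528199533515
m = k² = 0.153441424656
D = 1 − m·sn²u·sn²v = 0.9069828728991355
dn(u+v) = (dn u·dn v − m·sn u·sn v·cn u·cn v)/D = 0.9012943665093726/0.9069828728991355 = 0.9937280994385486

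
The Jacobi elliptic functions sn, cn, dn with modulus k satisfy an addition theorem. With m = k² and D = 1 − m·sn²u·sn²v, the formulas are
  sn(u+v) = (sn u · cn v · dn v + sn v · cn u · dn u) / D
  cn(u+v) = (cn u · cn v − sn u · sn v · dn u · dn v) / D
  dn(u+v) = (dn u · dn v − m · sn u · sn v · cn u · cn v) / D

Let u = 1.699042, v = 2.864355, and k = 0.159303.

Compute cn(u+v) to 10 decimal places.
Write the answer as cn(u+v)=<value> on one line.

cn(u+v)=-0.1761337889

sn u = 0.993206031174164, cn u = -0.1163691524385462, dn u = 0.9874037725115055
sn v = 0.2929868872421592, cn v = -0.9561164593835577, dn v = 0.9989101894828205
m = k² = 0.025377445809
D = 1 − m·sn²u·sn²v = 0.9978510665169536
cn(u+v) = (cn u·cn v − sn u·sn v·dn u·dn v)/D = -0.1757552890893427/0.9978510665169536 = -0.1761337888857752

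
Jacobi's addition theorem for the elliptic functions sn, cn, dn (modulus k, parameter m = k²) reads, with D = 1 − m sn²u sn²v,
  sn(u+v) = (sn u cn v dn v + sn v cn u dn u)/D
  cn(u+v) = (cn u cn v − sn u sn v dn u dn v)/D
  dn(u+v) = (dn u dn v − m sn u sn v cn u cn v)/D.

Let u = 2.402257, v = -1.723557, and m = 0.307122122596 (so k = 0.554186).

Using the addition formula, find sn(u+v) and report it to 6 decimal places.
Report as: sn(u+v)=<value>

sn u = 0.8351668554716701, cn u = -0.5499966577367198, dn u = 0.8864429989353115
sn v = -0.9999896021328899, cn v = -0.004560222155186231, dn v = 0.8323966988166339
m = k² = 0.307122122596
D = 1 − m·sn²u·sn²v = 0.7857856451756984
sn(u+v) = (sn u·cn v·dn v + sn v·cn u·dn u)/D = 0.4843653958566135/0.7857856451756984 = 0.6164090663024411

sn(u+v)=0.616409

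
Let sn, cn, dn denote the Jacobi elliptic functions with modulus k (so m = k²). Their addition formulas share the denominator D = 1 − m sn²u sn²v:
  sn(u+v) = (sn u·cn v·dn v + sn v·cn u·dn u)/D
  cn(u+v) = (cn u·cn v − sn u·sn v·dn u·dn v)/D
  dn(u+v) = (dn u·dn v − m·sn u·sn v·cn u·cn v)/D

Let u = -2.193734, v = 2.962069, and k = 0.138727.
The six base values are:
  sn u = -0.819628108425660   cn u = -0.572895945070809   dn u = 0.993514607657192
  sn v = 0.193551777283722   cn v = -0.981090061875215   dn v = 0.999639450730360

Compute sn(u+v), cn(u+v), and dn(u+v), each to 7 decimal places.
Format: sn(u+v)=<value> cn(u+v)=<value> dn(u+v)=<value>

sn(u+v)=0.6940093 cn(u+v)=0.7199660 dn(u+v)=0.9953545

m = k² = 0.019245180529
D = 1 − m·sn²u·sn²v = 0.9995156603719234
sn(u+v) = (sn u·cn v·dn v + sn v·cn u·dn u)/D = 0.6936731680361856/0.9995156603719234 = 0.694009304244485
cn(u+v) = (cn u·cn v − sn u·sn v·dn u·dn v)/D = 0.7196173228010593/0.9995156603719234 = 0.7199660308806838
dn(u+v) = (dn u·dn v − m·sn u·sn v·cn u·cn v)/D = 0.9948724098800942/0.9995156603719234 = 0.9953544995081904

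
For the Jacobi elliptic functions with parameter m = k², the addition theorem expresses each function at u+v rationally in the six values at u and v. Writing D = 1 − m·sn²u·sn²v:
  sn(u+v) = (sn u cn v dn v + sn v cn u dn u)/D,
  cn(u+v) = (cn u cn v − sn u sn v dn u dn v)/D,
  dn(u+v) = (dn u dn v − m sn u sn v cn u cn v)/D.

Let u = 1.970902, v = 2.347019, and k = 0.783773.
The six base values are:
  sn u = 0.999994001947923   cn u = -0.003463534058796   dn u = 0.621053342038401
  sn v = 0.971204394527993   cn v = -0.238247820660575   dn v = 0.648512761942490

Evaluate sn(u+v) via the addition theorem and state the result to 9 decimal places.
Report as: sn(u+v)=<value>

sn(u+v)=-0.372334646

m = k² = 0.614300115529
D = 1 − m·sn²u·sn²v = 0.4205757532984261
sn(u+v) = (sn u·cn v·dn v + sn v·cn u·dn u)/D = -0.1565949243843135/0.4205757532984261 = -0.3723346463893727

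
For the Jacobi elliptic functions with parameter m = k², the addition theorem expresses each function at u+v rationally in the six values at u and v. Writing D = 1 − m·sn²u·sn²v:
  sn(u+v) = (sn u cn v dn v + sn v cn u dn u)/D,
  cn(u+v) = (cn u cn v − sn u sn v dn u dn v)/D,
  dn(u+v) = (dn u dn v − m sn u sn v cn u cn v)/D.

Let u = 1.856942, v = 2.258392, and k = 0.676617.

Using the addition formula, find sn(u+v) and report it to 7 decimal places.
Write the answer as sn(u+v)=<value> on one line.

sn(u+v)=-0.4508713

sn u = 0.9996278049520537, cn u = -0.02728097444628726, dn u = 0.7365664678364332
sn v = 0.9468362121524596, cn v = -0.3217160041974639, dn v = 0.7678368136139284
m = k² = 0.457810564689
D = 1 − m·sn²u·sn²v = 0.5898788330014574
sn(u+v) = (sn u·cn v·dn v + sn v·cn u·dn u)/D = -0.2659594144147411/0.5898788330014574 = -0.4508712629362715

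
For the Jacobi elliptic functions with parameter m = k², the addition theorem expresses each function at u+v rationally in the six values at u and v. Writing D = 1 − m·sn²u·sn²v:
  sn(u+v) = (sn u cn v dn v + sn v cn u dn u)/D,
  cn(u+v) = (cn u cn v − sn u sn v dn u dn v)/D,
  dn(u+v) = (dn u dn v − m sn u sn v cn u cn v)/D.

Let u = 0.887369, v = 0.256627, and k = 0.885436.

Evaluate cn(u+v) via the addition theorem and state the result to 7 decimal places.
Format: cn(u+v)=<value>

sn u = 0.7245887347948861, cn u = 0.6891815184756091, dn u = 0.7670586783087977
sn v = 0.2517159186583744, cn v = 0.9678011656812419, dn v = 0.9748462685334456
m = k² = 0.783996910096
D = 1 − m·sn²u·sn²v = 0.9739193224674206
cn(u+v) = (cn u·cn v − sn u·sn v·dn u·dn v)/D = 0.5306055599287553/0.9739193224674206 = 0.5448146963389825

cn(u+v)=0.5448147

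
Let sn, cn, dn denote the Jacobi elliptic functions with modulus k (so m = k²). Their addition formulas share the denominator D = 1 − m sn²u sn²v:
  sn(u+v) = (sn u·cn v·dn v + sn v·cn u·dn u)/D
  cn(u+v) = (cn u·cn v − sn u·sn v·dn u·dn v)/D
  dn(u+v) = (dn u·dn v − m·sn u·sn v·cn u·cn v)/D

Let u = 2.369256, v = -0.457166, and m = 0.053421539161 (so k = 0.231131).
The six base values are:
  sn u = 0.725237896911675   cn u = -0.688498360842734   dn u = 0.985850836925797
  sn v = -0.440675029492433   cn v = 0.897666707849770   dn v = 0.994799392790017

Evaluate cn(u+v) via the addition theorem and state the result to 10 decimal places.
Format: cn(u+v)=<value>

cn(u+v)=-0.3062795982

m = k² = 0.053421539161
D = 1 − m·sn²u·sn²v = 0.9945434987281843
cn(u+v) = (cn u·cn v − sn u·sn v·dn u·dn v)/D = -0.3046083831944116/0.9945434987281843 = -0.3062795982115843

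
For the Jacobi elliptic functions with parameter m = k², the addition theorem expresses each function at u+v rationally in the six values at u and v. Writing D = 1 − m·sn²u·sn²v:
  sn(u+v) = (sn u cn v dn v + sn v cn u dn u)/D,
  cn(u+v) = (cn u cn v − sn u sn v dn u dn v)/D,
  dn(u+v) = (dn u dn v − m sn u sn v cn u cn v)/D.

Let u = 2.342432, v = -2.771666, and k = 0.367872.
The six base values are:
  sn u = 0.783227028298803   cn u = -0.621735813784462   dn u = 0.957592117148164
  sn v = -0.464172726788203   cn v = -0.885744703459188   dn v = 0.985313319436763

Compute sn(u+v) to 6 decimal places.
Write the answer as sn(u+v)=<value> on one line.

m = k² = 0.135329808384
D = 1 − m·sn²u·sn²v = 0.9821133900115185
sn(u+v) = (sn u·cn v·dn v + sn v·cn u·dn u)/D = -0.4071962679842324/0.9821133900115185 = -0.4146122760626007

sn(u+v)=-0.414612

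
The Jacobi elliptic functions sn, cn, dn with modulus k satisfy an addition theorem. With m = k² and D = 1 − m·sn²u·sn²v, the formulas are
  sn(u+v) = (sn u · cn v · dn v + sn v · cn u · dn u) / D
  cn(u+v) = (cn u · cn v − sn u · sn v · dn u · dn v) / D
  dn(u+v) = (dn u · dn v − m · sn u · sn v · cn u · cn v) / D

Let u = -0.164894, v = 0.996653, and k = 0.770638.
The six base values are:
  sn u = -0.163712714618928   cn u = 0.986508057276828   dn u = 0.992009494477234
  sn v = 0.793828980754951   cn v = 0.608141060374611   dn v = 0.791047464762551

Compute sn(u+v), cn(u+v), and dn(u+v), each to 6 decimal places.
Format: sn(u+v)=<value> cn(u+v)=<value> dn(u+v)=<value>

sn(u+v)=0.705177 cn(u+v)=0.709031 dn(u+v)=0.839450

m = k² = 0.593882927044
D = 1 − m·sn²u·sn²v = 0.9899695698054156
sn(u+v) = (sn u·cn v·dn v + sn v·cn u·dn u)/D = 0.6981041505430053/0.9899695698054156 = 0.705177383058574
cn(u+v) = (cn u·cn v − sn u·sn v·dn u·dn v)/D = 0.7019190438614333/0.9899695698054156 = 0.709030929101588
dn(u+v) = (dn u·dn v − m·sn u·sn v·cn u·cn v)/D = 0.8310302389221334/0.9899695698054156 = 0.8394502864219122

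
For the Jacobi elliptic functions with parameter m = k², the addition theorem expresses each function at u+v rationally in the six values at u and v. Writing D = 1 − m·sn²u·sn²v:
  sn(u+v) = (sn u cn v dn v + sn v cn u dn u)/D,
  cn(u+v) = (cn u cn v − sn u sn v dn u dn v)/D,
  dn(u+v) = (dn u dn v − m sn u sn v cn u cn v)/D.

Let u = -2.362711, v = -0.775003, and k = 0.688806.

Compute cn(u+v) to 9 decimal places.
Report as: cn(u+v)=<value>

sn u = -0.924024399888699, cn u = -0.3823335041692392, dn u = 0.7712985279028519
sn v = -0.6762217928143579, cn v = 0.7366980975426336, dn v = 0.8848975921215411
m = k² = 0.474453705636
D = 1 − m·sn²u·sn²v = 0.8147581765533555
cn(u+v) = (cn u·cn v − sn u·sn v·dn u·dn v)/D = -0.7081340036397751/0.8147581765533555 = -0.8691339639393014

cn(u+v)=-0.869133964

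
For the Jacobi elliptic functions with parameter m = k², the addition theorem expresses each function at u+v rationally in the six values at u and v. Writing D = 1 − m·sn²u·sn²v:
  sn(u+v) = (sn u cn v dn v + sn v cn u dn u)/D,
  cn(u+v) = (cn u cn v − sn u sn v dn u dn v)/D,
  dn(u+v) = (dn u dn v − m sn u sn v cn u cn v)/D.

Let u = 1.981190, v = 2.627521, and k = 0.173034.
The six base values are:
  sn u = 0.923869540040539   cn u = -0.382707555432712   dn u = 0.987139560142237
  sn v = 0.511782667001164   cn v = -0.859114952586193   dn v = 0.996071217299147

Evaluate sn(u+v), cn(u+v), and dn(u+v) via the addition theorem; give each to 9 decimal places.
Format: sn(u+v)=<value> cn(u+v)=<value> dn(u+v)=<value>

sn(u+v)=-0.990566417 cn(u+v)=-0.137033474 dn(u+v)=0.985201232

m = k² = 0.029940765156
D = 1 − m·sn²u·sn²v = 0.9933064680846024
sn(u+v) = (sn u·cn v·dn v + sn v·cn u·dn u)/D = -0.983936029303414/0.9933064680846024 = -0.990566417231474
cn(u+v) = (cn u·cn v − sn u·sn v·dn u·dn v)/D = -0.1361162362737759/0.9933064680846024 = -0.1370334742068574
dn(u+v) = (dn u·dn v − m·sn u·sn v·cn u·cn v)/D = 0.9786067562008192/0.9933064680846024 = 0.9852012320909087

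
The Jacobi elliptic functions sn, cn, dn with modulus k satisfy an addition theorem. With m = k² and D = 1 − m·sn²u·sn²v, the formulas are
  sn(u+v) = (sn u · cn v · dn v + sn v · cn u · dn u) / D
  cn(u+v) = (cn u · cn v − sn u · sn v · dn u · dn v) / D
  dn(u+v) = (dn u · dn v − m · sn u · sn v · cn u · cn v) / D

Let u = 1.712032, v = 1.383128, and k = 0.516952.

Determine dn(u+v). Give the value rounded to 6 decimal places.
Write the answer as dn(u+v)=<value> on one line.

sn u = 0.9998963299891066, cn u = -0.01439893309643524, dn u = 0.8560467488640522
sn v = 0.9642252908361792, cn v = 0.2650841159177322, dn v = 0.8669137386622948
m = k² = 0.267239370304
D = 1 − m·sn²u·sn²v = 0.7515909434310533
dn(u+v) = (dn u·dn v − m·sn u·sn v·cn u·cn v)/D = 0.7431021277153085/0.7515909434310533 = 0.9887055375135404

dn(u+v)=0.988706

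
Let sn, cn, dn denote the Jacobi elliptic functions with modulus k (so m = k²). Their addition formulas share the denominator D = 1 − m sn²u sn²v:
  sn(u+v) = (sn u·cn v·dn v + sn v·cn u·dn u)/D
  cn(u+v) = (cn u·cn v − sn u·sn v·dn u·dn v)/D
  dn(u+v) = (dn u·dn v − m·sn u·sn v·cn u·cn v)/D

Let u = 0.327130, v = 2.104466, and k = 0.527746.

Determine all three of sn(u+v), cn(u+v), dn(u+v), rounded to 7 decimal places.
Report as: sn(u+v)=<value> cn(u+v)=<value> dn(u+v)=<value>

sn u = 0.3198219500705194, cn u = 0.9474776621393721, dn u = 0.9856529341133231
sn v = 0.9411510540665451, cn v = -0.3379862326033875, dn v = 0.8679287592542291
m = k² = 0.278515840516
D = 1 − m·sn²u·sn²v = 0.9747660579975097
sn(u+v) = (sn u·cn v·dn v + sn v·cn u·dn u)/D = 0.7851069202701391/0.9747660579975097 = 0.8054311225023644
cn(u+v) = (cn u·cn v − sn u·sn v·dn u·dn v)/D = -0.577733495279564/0.9747660579975097 = -0.5926893848421627
dn(u+v) = (dn u·dn v − m·sn u·sn v·cn u·cn v)/D = 0.8823228931663693/0.9747660579975097 = 0.9051637425485977

sn(u+v)=0.8054311 cn(u+v)=-0.5926894 dn(u+v)=0.9051637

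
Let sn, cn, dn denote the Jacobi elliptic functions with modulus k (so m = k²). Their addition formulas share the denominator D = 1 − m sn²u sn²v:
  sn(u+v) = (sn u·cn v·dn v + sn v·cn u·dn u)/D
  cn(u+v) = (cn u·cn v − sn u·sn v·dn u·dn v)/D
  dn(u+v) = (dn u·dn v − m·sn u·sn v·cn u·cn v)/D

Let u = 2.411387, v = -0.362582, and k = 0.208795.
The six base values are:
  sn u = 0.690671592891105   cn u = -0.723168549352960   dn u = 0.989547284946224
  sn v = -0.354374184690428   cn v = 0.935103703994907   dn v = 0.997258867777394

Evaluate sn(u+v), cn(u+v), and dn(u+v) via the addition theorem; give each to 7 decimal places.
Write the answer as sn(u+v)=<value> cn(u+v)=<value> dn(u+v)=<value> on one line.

sn(u+v)=0.9000232 cn(u+v)=-0.4358419 dn(u+v)=0.9821843

m = k² = 0.043595352025
D = 1 − m·sn²u·sn²v = 0.9973883947623086
sn(u+v) = (sn u·cn v·dn v + sn v·cn u·dn u)/D = 0.897672729811369/0.9973883947623086 = 0.9000232352064783
cn(u+v) = (cn u·cn v − sn u·sn v·dn u·dn v)/D = -0.4347036693651659/0.9973883947623086 = -0.4358419163968333
dn(u+v) = (dn u·dn v − m·sn u·sn v·cn u·cn v)/D = 0.9796191930742075/0.9973883947623086 = 0.9821842706598409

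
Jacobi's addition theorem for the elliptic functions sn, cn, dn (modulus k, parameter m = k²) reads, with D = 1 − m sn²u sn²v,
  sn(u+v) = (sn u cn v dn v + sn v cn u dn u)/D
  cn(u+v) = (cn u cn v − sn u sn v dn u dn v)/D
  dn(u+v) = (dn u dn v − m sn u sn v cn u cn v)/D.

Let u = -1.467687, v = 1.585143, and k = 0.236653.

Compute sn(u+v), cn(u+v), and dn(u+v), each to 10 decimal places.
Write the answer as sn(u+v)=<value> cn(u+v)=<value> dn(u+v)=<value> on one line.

sn(u+v)=0.1171711385 cn(u+v)=0.9931117381 dn(u+v)=0.9996154801

sn u = -0.9925346734549646, cn u = 0.1219627893648174, dn u = 0.9720228506973959
sn v = 0.9999669548476787, cn v = 0.008129527210146028, dn v = 0.971596139810015
m = k² = 0.056004642409
D = 1 − m·sn²u·sn²v = 0.9448320685240248
sn(u+v) = (sn u·cn v·dn v + sn v·cn u·dn u)/D = 0.1107070491753706/0.9448320685240248 = 0.1171711385159823
cn(u+v) = (cn u·cn v − sn u·sn v·dn u·dn v)/D = 0.9383238177592369/0.9448320685240248 = 0.9931117380732485
dn(u+v) = (dn u·dn v − m·sn u·sn v·cn u·cn v)/D = 0.9444687617769625/0.9448320685240248 = 0.9996154800845933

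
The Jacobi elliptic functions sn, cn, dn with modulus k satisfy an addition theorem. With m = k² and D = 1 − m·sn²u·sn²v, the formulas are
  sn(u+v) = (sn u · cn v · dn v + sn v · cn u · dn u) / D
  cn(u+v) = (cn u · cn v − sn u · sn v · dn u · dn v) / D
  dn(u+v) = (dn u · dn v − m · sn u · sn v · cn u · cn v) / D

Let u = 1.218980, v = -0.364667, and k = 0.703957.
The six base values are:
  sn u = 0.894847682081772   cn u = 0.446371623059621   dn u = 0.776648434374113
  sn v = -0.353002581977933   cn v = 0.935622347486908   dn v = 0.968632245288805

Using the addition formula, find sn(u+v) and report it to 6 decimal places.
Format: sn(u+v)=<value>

sn(u+v)=0.724421

m = k² = 0.495555457849
D = 1 − m·sn²u·sn²v = 0.9505522810044596
sn(u+v) = (sn u·cn v·dn v + sn v·cn u·dn u)/D = 0.6886004116884212/0.9505522810044596 = 0.7244213973804462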